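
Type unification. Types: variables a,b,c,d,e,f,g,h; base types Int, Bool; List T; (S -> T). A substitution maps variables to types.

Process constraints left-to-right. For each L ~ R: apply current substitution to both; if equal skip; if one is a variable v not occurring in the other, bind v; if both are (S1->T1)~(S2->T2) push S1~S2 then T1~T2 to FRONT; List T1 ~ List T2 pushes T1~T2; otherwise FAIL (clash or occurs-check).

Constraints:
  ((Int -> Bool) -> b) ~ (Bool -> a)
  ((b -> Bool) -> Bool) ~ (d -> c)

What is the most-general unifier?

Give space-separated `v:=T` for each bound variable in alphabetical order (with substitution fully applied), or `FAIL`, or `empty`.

step 1: unify ((Int -> Bool) -> b) ~ (Bool -> a)  [subst: {-} | 1 pending]
  -> decompose arrow: push (Int -> Bool)~Bool, b~a
step 2: unify (Int -> Bool) ~ Bool  [subst: {-} | 2 pending]
  clash: (Int -> Bool) vs Bool

Answer: FAIL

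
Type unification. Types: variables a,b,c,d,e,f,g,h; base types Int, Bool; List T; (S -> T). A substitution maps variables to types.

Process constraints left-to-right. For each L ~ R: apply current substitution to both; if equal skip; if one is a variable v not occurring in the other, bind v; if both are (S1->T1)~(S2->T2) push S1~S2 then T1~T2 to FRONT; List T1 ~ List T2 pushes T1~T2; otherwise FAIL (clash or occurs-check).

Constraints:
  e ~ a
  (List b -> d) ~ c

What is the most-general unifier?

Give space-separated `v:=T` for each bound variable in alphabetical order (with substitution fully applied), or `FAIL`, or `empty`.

Answer: c:=(List b -> d) e:=a

Derivation:
step 1: unify e ~ a  [subst: {-} | 1 pending]
  bind e := a
step 2: unify (List b -> d) ~ c  [subst: {e:=a} | 0 pending]
  bind c := (List b -> d)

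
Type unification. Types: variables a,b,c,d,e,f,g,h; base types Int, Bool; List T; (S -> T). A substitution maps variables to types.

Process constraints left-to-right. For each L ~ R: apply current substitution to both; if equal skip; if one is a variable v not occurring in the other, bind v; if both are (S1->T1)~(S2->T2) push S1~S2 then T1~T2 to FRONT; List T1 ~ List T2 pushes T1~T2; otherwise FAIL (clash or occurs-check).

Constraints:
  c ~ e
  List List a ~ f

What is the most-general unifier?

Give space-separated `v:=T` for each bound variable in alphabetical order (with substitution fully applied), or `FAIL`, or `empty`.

Answer: c:=e f:=List List a

Derivation:
step 1: unify c ~ e  [subst: {-} | 1 pending]
  bind c := e
step 2: unify List List a ~ f  [subst: {c:=e} | 0 pending]
  bind f := List List a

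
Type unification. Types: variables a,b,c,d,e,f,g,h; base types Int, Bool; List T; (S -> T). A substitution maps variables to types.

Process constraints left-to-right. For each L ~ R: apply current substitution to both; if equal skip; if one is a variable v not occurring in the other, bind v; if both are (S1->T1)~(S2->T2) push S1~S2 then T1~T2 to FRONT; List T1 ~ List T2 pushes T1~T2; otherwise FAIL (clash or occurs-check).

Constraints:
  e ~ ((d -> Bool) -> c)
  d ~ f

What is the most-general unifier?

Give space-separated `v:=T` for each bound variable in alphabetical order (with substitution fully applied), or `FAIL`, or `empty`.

Answer: d:=f e:=((f -> Bool) -> c)

Derivation:
step 1: unify e ~ ((d -> Bool) -> c)  [subst: {-} | 1 pending]
  bind e := ((d -> Bool) -> c)
step 2: unify d ~ f  [subst: {e:=((d -> Bool) -> c)} | 0 pending]
  bind d := f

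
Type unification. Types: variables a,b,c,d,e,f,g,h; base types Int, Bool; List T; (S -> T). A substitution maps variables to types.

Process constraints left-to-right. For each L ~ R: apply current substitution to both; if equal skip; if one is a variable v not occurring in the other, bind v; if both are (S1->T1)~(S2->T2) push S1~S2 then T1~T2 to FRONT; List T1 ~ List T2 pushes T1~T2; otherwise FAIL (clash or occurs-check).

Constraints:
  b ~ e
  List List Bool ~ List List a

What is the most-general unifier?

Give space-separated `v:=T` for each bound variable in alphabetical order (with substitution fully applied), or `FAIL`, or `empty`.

step 1: unify b ~ e  [subst: {-} | 1 pending]
  bind b := e
step 2: unify List List Bool ~ List List a  [subst: {b:=e} | 0 pending]
  -> decompose List: push List Bool~List a
step 3: unify List Bool ~ List a  [subst: {b:=e} | 0 pending]
  -> decompose List: push Bool~a
step 4: unify Bool ~ a  [subst: {b:=e} | 0 pending]
  bind a := Bool

Answer: a:=Bool b:=e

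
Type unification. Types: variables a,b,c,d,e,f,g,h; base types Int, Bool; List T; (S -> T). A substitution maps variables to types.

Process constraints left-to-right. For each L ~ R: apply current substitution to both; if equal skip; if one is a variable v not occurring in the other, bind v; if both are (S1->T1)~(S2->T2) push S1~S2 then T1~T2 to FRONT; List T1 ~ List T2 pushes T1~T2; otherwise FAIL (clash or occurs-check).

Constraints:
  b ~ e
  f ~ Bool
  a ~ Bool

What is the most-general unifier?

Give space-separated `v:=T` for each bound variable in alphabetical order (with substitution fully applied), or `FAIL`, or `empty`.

Answer: a:=Bool b:=e f:=Bool

Derivation:
step 1: unify b ~ e  [subst: {-} | 2 pending]
  bind b := e
step 2: unify f ~ Bool  [subst: {b:=e} | 1 pending]
  bind f := Bool
step 3: unify a ~ Bool  [subst: {b:=e, f:=Bool} | 0 pending]
  bind a := Bool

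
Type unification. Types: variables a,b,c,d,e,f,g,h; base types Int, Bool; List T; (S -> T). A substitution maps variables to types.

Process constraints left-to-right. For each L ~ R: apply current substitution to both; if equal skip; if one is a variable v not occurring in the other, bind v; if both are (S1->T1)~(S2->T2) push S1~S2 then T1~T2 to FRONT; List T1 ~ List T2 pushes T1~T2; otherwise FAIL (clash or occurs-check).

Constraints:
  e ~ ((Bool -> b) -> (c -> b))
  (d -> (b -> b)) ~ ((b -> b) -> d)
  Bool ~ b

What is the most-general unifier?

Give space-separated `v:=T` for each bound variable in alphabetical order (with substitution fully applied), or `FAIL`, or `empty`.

Answer: b:=Bool d:=(Bool -> Bool) e:=((Bool -> Bool) -> (c -> Bool))

Derivation:
step 1: unify e ~ ((Bool -> b) -> (c -> b))  [subst: {-} | 2 pending]
  bind e := ((Bool -> b) -> (c -> b))
step 2: unify (d -> (b -> b)) ~ ((b -> b) -> d)  [subst: {e:=((Bool -> b) -> (c -> b))} | 1 pending]
  -> decompose arrow: push d~(b -> b), (b -> b)~d
step 3: unify d ~ (b -> b)  [subst: {e:=((Bool -> b) -> (c -> b))} | 2 pending]
  bind d := (b -> b)
step 4: unify (b -> b) ~ (b -> b)  [subst: {e:=((Bool -> b) -> (c -> b)), d:=(b -> b)} | 1 pending]
  -> identical, skip
step 5: unify Bool ~ b  [subst: {e:=((Bool -> b) -> (c -> b)), d:=(b -> b)} | 0 pending]
  bind b := Bool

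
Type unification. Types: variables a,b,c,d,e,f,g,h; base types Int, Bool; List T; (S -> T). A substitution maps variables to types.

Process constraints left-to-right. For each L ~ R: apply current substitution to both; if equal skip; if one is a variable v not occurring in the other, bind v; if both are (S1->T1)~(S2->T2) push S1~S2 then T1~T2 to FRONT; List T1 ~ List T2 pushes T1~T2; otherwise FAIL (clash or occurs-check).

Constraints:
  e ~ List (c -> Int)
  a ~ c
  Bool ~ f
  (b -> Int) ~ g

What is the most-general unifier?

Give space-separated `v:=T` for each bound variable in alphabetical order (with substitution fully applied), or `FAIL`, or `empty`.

Answer: a:=c e:=List (c -> Int) f:=Bool g:=(b -> Int)

Derivation:
step 1: unify e ~ List (c -> Int)  [subst: {-} | 3 pending]
  bind e := List (c -> Int)
step 2: unify a ~ c  [subst: {e:=List (c -> Int)} | 2 pending]
  bind a := c
step 3: unify Bool ~ f  [subst: {e:=List (c -> Int), a:=c} | 1 pending]
  bind f := Bool
step 4: unify (b -> Int) ~ g  [subst: {e:=List (c -> Int), a:=c, f:=Bool} | 0 pending]
  bind g := (b -> Int)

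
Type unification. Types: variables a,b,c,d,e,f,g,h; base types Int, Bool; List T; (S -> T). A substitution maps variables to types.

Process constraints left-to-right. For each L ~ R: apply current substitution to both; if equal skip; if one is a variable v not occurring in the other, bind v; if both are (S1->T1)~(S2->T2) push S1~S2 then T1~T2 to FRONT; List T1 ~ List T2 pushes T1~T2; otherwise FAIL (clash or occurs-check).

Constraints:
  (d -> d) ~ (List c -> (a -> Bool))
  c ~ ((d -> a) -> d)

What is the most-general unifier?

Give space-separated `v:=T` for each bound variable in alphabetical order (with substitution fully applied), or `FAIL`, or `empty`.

Answer: FAIL

Derivation:
step 1: unify (d -> d) ~ (List c -> (a -> Bool))  [subst: {-} | 1 pending]
  -> decompose arrow: push d~List c, d~(a -> Bool)
step 2: unify d ~ List c  [subst: {-} | 2 pending]
  bind d := List c
step 3: unify List c ~ (a -> Bool)  [subst: {d:=List c} | 1 pending]
  clash: List c vs (a -> Bool)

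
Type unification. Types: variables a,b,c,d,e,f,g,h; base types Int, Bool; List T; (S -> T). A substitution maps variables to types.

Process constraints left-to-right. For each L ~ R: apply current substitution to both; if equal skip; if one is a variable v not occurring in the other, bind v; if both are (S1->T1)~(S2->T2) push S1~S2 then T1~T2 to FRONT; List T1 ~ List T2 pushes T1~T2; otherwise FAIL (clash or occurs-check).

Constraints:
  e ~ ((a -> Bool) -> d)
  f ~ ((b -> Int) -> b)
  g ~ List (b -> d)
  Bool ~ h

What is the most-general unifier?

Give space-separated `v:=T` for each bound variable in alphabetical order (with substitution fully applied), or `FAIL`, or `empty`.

step 1: unify e ~ ((a -> Bool) -> d)  [subst: {-} | 3 pending]
  bind e := ((a -> Bool) -> d)
step 2: unify f ~ ((b -> Int) -> b)  [subst: {e:=((a -> Bool) -> d)} | 2 pending]
  bind f := ((b -> Int) -> b)
step 3: unify g ~ List (b -> d)  [subst: {e:=((a -> Bool) -> d), f:=((b -> Int) -> b)} | 1 pending]
  bind g := List (b -> d)
step 4: unify Bool ~ h  [subst: {e:=((a -> Bool) -> d), f:=((b -> Int) -> b), g:=List (b -> d)} | 0 pending]
  bind h := Bool

Answer: e:=((a -> Bool) -> d) f:=((b -> Int) -> b) g:=List (b -> d) h:=Bool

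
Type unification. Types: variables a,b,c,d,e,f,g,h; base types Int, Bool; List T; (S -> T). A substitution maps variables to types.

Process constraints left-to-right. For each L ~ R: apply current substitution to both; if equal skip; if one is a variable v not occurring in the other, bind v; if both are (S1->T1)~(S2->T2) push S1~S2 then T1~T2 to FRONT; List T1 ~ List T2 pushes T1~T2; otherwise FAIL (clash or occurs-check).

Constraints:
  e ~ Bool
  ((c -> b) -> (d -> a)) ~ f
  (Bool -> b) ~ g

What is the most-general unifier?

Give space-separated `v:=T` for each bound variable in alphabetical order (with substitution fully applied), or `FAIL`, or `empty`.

step 1: unify e ~ Bool  [subst: {-} | 2 pending]
  bind e := Bool
step 2: unify ((c -> b) -> (d -> a)) ~ f  [subst: {e:=Bool} | 1 pending]
  bind f := ((c -> b) -> (d -> a))
step 3: unify (Bool -> b) ~ g  [subst: {e:=Bool, f:=((c -> b) -> (d -> a))} | 0 pending]
  bind g := (Bool -> b)

Answer: e:=Bool f:=((c -> b) -> (d -> a)) g:=(Bool -> b)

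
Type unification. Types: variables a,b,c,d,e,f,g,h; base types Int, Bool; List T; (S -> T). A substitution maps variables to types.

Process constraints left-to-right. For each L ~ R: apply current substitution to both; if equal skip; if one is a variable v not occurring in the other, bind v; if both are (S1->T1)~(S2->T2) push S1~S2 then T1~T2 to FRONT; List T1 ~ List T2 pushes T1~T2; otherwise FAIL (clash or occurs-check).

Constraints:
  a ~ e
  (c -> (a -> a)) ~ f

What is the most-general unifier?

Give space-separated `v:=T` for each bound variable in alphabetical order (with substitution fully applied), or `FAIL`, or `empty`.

Answer: a:=e f:=(c -> (e -> e))

Derivation:
step 1: unify a ~ e  [subst: {-} | 1 pending]
  bind a := e
step 2: unify (c -> (e -> e)) ~ f  [subst: {a:=e} | 0 pending]
  bind f := (c -> (e -> e))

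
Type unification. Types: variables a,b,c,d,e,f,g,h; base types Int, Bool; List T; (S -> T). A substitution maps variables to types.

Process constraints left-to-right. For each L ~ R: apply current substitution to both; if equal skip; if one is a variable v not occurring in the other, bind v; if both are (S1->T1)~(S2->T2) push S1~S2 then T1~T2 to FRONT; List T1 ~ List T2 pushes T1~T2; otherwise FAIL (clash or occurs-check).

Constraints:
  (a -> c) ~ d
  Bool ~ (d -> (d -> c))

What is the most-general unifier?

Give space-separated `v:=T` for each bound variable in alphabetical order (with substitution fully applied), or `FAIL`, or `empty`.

step 1: unify (a -> c) ~ d  [subst: {-} | 1 pending]
  bind d := (a -> c)
step 2: unify Bool ~ ((a -> c) -> ((a -> c) -> c))  [subst: {d:=(a -> c)} | 0 pending]
  clash: Bool vs ((a -> c) -> ((a -> c) -> c))

Answer: FAIL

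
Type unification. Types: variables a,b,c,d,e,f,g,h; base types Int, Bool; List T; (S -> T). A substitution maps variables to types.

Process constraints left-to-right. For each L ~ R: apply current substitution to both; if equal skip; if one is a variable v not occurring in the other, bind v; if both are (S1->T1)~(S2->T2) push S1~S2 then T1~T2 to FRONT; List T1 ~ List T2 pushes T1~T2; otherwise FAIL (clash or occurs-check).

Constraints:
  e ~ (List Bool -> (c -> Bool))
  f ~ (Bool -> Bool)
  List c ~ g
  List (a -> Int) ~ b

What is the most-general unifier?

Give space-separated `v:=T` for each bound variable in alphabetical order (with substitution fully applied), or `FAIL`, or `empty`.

step 1: unify e ~ (List Bool -> (c -> Bool))  [subst: {-} | 3 pending]
  bind e := (List Bool -> (c -> Bool))
step 2: unify f ~ (Bool -> Bool)  [subst: {e:=(List Bool -> (c -> Bool))} | 2 pending]
  bind f := (Bool -> Bool)
step 3: unify List c ~ g  [subst: {e:=(List Bool -> (c -> Bool)), f:=(Bool -> Bool)} | 1 pending]
  bind g := List c
step 4: unify List (a -> Int) ~ b  [subst: {e:=(List Bool -> (c -> Bool)), f:=(Bool -> Bool), g:=List c} | 0 pending]
  bind b := List (a -> Int)

Answer: b:=List (a -> Int) e:=(List Bool -> (c -> Bool)) f:=(Bool -> Bool) g:=List c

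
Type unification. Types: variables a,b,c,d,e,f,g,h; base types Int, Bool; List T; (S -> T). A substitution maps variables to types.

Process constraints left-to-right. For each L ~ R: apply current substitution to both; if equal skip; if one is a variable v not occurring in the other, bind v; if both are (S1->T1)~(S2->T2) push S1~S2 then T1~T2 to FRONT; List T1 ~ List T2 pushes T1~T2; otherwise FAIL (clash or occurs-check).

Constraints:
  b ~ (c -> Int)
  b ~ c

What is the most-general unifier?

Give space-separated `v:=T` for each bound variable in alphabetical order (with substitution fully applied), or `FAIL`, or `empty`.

step 1: unify b ~ (c -> Int)  [subst: {-} | 1 pending]
  bind b := (c -> Int)
step 2: unify (c -> Int) ~ c  [subst: {b:=(c -> Int)} | 0 pending]
  occurs-check fail

Answer: FAIL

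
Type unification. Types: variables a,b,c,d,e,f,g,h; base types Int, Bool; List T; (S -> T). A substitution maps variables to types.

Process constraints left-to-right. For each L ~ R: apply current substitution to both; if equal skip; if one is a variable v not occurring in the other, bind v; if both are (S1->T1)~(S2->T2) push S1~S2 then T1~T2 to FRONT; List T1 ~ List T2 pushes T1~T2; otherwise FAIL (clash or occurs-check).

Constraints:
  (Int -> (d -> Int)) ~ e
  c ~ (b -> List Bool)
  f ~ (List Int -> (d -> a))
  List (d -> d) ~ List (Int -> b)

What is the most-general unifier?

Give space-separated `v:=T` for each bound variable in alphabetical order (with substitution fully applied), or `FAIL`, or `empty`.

Answer: b:=Int c:=(Int -> List Bool) d:=Int e:=(Int -> (Int -> Int)) f:=(List Int -> (Int -> a))

Derivation:
step 1: unify (Int -> (d -> Int)) ~ e  [subst: {-} | 3 pending]
  bind e := (Int -> (d -> Int))
step 2: unify c ~ (b -> List Bool)  [subst: {e:=(Int -> (d -> Int))} | 2 pending]
  bind c := (b -> List Bool)
step 3: unify f ~ (List Int -> (d -> a))  [subst: {e:=(Int -> (d -> Int)), c:=(b -> List Bool)} | 1 pending]
  bind f := (List Int -> (d -> a))
step 4: unify List (d -> d) ~ List (Int -> b)  [subst: {e:=(Int -> (d -> Int)), c:=(b -> List Bool), f:=(List Int -> (d -> a))} | 0 pending]
  -> decompose List: push (d -> d)~(Int -> b)
step 5: unify (d -> d) ~ (Int -> b)  [subst: {e:=(Int -> (d -> Int)), c:=(b -> List Bool), f:=(List Int -> (d -> a))} | 0 pending]
  -> decompose arrow: push d~Int, d~b
step 6: unify d ~ Int  [subst: {e:=(Int -> (d -> Int)), c:=(b -> List Bool), f:=(List Int -> (d -> a))} | 1 pending]
  bind d := Int
step 7: unify Int ~ b  [subst: {e:=(Int -> (d -> Int)), c:=(b -> List Bool), f:=(List Int -> (d -> a)), d:=Int} | 0 pending]
  bind b := Int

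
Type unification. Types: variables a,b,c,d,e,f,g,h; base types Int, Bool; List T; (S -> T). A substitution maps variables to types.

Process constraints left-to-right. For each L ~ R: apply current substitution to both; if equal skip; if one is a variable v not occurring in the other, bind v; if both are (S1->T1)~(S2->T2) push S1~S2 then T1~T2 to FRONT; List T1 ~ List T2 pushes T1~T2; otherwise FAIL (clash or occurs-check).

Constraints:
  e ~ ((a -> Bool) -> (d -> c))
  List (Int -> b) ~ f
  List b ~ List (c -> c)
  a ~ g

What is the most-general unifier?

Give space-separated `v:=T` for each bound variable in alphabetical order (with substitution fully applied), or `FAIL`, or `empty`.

Answer: a:=g b:=(c -> c) e:=((g -> Bool) -> (d -> c)) f:=List (Int -> (c -> c))

Derivation:
step 1: unify e ~ ((a -> Bool) -> (d -> c))  [subst: {-} | 3 pending]
  bind e := ((a -> Bool) -> (d -> c))
step 2: unify List (Int -> b) ~ f  [subst: {e:=((a -> Bool) -> (d -> c))} | 2 pending]
  bind f := List (Int -> b)
step 3: unify List b ~ List (c -> c)  [subst: {e:=((a -> Bool) -> (d -> c)), f:=List (Int -> b)} | 1 pending]
  -> decompose List: push b~(c -> c)
step 4: unify b ~ (c -> c)  [subst: {e:=((a -> Bool) -> (d -> c)), f:=List (Int -> b)} | 1 pending]
  bind b := (c -> c)
step 5: unify a ~ g  [subst: {e:=((a -> Bool) -> (d -> c)), f:=List (Int -> b), b:=(c -> c)} | 0 pending]
  bind a := g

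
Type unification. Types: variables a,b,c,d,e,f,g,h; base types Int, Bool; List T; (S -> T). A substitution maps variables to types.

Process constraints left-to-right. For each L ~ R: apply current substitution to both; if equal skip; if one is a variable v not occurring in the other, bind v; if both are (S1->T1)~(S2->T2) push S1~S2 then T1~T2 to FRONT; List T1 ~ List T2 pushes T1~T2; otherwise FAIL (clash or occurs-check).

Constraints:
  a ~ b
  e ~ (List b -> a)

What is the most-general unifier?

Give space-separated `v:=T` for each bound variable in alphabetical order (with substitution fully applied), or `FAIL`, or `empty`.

step 1: unify a ~ b  [subst: {-} | 1 pending]
  bind a := b
step 2: unify e ~ (List b -> b)  [subst: {a:=b} | 0 pending]
  bind e := (List b -> b)

Answer: a:=b e:=(List b -> b)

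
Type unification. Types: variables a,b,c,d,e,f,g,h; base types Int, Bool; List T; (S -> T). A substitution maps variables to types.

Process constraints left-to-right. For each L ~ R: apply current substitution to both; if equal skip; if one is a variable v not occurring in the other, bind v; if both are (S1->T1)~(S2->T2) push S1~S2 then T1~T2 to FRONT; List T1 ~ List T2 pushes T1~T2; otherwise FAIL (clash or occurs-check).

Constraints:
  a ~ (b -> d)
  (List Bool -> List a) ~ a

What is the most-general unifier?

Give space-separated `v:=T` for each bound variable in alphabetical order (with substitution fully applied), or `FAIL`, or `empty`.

step 1: unify a ~ (b -> d)  [subst: {-} | 1 pending]
  bind a := (b -> d)
step 2: unify (List Bool -> List (b -> d)) ~ (b -> d)  [subst: {a:=(b -> d)} | 0 pending]
  -> decompose arrow: push List Bool~b, List (b -> d)~d
step 3: unify List Bool ~ b  [subst: {a:=(b -> d)} | 1 pending]
  bind b := List Bool
step 4: unify List (List Bool -> d) ~ d  [subst: {a:=(b -> d), b:=List Bool} | 0 pending]
  occurs-check fail

Answer: FAIL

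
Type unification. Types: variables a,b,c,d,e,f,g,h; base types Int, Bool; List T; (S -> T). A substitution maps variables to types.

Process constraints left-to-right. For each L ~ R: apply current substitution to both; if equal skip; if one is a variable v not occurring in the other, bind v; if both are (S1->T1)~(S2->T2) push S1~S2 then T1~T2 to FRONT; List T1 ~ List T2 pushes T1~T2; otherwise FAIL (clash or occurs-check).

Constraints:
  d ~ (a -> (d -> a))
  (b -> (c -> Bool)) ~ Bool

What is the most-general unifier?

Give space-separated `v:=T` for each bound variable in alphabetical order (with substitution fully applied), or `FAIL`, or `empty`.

Answer: FAIL

Derivation:
step 1: unify d ~ (a -> (d -> a))  [subst: {-} | 1 pending]
  occurs-check fail: d in (a -> (d -> a))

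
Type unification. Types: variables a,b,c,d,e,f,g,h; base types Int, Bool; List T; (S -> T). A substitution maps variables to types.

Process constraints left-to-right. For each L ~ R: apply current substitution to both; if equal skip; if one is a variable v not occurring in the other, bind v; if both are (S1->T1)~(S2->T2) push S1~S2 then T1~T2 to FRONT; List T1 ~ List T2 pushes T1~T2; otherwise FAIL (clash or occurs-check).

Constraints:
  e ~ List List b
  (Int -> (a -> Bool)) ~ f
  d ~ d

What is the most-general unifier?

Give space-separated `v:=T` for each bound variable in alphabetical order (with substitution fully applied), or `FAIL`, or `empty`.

Answer: e:=List List b f:=(Int -> (a -> Bool))

Derivation:
step 1: unify e ~ List List b  [subst: {-} | 2 pending]
  bind e := List List b
step 2: unify (Int -> (a -> Bool)) ~ f  [subst: {e:=List List b} | 1 pending]
  bind f := (Int -> (a -> Bool))
step 3: unify d ~ d  [subst: {e:=List List b, f:=(Int -> (a -> Bool))} | 0 pending]
  -> identical, skip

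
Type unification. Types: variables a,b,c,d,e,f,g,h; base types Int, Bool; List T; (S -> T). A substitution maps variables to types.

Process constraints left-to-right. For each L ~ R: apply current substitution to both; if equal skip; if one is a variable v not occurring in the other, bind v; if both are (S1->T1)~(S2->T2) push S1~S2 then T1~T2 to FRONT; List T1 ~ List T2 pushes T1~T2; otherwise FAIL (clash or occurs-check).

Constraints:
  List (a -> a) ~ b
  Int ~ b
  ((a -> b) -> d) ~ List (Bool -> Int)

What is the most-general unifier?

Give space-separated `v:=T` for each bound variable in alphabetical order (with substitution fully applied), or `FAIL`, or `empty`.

Answer: FAIL

Derivation:
step 1: unify List (a -> a) ~ b  [subst: {-} | 2 pending]
  bind b := List (a -> a)
step 2: unify Int ~ List (a -> a)  [subst: {b:=List (a -> a)} | 1 pending]
  clash: Int vs List (a -> a)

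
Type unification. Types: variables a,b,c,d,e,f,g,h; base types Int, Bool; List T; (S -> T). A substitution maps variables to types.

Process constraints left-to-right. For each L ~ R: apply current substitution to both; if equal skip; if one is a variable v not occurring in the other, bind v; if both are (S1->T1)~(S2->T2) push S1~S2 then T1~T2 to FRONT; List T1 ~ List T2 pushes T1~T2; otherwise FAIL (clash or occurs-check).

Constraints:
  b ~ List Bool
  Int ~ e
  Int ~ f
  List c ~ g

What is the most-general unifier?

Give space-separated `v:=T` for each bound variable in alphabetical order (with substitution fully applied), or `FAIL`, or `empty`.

step 1: unify b ~ List Bool  [subst: {-} | 3 pending]
  bind b := List Bool
step 2: unify Int ~ e  [subst: {b:=List Bool} | 2 pending]
  bind e := Int
step 3: unify Int ~ f  [subst: {b:=List Bool, e:=Int} | 1 pending]
  bind f := Int
step 4: unify List c ~ g  [subst: {b:=List Bool, e:=Int, f:=Int} | 0 pending]
  bind g := List c

Answer: b:=List Bool e:=Int f:=Int g:=List c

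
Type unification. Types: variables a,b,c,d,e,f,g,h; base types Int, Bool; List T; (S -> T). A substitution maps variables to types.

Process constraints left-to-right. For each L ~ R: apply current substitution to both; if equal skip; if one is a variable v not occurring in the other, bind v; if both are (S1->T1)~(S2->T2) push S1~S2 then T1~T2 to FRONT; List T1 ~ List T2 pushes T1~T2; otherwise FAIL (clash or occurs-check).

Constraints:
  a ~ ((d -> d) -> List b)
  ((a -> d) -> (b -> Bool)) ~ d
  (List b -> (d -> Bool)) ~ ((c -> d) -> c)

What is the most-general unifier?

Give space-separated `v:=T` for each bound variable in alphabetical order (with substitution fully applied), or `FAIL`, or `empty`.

step 1: unify a ~ ((d -> d) -> List b)  [subst: {-} | 2 pending]
  bind a := ((d -> d) -> List b)
step 2: unify ((((d -> d) -> List b) -> d) -> (b -> Bool)) ~ d  [subst: {a:=((d -> d) -> List b)} | 1 pending]
  occurs-check fail

Answer: FAIL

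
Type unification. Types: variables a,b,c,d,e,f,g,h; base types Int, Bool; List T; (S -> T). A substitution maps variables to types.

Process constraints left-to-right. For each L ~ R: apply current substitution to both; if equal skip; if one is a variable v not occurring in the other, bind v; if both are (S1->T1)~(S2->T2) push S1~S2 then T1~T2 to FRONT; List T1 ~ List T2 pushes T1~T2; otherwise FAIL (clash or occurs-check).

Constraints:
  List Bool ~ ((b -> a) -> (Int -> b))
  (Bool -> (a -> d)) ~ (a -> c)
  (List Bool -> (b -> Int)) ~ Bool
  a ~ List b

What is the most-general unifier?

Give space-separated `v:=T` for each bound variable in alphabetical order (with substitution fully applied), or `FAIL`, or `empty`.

Answer: FAIL

Derivation:
step 1: unify List Bool ~ ((b -> a) -> (Int -> b))  [subst: {-} | 3 pending]
  clash: List Bool vs ((b -> a) -> (Int -> b))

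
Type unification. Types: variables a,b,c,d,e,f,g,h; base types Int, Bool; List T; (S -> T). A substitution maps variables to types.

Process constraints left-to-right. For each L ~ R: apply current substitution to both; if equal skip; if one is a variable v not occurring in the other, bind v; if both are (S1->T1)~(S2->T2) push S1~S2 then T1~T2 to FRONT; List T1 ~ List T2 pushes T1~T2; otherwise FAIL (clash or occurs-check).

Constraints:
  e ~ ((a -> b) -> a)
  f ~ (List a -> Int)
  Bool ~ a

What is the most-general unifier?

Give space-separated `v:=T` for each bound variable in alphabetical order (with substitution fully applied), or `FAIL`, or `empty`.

Answer: a:=Bool e:=((Bool -> b) -> Bool) f:=(List Bool -> Int)

Derivation:
step 1: unify e ~ ((a -> b) -> a)  [subst: {-} | 2 pending]
  bind e := ((a -> b) -> a)
step 2: unify f ~ (List a -> Int)  [subst: {e:=((a -> b) -> a)} | 1 pending]
  bind f := (List a -> Int)
step 3: unify Bool ~ a  [subst: {e:=((a -> b) -> a), f:=(List a -> Int)} | 0 pending]
  bind a := Bool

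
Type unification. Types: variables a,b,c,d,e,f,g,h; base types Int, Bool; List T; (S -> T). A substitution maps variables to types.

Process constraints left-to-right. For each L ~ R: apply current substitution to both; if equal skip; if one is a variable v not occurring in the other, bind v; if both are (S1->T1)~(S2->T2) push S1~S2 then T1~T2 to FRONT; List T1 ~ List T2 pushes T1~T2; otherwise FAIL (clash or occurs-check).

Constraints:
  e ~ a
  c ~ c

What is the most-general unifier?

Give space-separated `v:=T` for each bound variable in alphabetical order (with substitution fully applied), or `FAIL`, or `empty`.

step 1: unify e ~ a  [subst: {-} | 1 pending]
  bind e := a
step 2: unify c ~ c  [subst: {e:=a} | 0 pending]
  -> identical, skip

Answer: e:=a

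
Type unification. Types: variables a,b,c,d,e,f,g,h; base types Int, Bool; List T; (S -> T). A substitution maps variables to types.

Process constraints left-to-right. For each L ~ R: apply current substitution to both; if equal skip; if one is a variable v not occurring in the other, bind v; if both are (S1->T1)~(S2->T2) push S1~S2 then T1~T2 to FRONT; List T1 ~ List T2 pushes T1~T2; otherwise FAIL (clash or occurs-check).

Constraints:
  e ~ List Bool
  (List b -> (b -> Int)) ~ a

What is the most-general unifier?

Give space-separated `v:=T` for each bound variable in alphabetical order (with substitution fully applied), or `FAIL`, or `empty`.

step 1: unify e ~ List Bool  [subst: {-} | 1 pending]
  bind e := List Bool
step 2: unify (List b -> (b -> Int)) ~ a  [subst: {e:=List Bool} | 0 pending]
  bind a := (List b -> (b -> Int))

Answer: a:=(List b -> (b -> Int)) e:=List Bool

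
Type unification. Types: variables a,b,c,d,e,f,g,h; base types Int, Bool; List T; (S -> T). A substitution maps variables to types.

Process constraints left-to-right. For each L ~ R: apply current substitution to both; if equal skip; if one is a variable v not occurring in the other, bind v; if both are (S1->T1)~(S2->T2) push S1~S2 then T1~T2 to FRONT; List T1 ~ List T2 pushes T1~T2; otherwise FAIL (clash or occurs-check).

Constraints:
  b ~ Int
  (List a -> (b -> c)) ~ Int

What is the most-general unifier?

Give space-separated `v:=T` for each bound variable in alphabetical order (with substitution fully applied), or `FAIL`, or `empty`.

Answer: FAIL

Derivation:
step 1: unify b ~ Int  [subst: {-} | 1 pending]
  bind b := Int
step 2: unify (List a -> (Int -> c)) ~ Int  [subst: {b:=Int} | 0 pending]
  clash: (List a -> (Int -> c)) vs Int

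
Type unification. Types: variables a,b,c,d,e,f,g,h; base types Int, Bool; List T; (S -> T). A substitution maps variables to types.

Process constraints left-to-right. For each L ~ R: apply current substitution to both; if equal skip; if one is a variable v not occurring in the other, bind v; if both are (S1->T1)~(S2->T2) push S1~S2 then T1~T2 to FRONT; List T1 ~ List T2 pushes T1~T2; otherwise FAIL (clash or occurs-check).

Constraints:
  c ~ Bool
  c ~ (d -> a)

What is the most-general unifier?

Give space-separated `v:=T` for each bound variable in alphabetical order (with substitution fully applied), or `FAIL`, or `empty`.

step 1: unify c ~ Bool  [subst: {-} | 1 pending]
  bind c := Bool
step 2: unify Bool ~ (d -> a)  [subst: {c:=Bool} | 0 pending]
  clash: Bool vs (d -> a)

Answer: FAIL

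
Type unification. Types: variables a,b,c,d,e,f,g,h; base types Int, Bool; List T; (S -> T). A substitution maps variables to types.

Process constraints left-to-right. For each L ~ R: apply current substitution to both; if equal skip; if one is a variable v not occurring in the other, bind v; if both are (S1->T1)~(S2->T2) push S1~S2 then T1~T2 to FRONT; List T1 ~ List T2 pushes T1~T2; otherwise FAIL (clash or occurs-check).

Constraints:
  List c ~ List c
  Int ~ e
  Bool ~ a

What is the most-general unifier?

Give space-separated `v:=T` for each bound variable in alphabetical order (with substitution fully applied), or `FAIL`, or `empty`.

Answer: a:=Bool e:=Int

Derivation:
step 1: unify List c ~ List c  [subst: {-} | 2 pending]
  -> identical, skip
step 2: unify Int ~ e  [subst: {-} | 1 pending]
  bind e := Int
step 3: unify Bool ~ a  [subst: {e:=Int} | 0 pending]
  bind a := Bool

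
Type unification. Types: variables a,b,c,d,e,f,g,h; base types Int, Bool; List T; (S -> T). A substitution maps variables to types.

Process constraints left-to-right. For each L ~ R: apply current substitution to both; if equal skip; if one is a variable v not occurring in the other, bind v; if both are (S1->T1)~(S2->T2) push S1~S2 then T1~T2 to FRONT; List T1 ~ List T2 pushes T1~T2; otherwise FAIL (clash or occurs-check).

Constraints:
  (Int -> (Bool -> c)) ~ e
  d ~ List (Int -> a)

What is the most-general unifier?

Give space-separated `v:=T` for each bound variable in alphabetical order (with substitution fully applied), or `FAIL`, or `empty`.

step 1: unify (Int -> (Bool -> c)) ~ e  [subst: {-} | 1 pending]
  bind e := (Int -> (Bool -> c))
step 2: unify d ~ List (Int -> a)  [subst: {e:=(Int -> (Bool -> c))} | 0 pending]
  bind d := List (Int -> a)

Answer: d:=List (Int -> a) e:=(Int -> (Bool -> c))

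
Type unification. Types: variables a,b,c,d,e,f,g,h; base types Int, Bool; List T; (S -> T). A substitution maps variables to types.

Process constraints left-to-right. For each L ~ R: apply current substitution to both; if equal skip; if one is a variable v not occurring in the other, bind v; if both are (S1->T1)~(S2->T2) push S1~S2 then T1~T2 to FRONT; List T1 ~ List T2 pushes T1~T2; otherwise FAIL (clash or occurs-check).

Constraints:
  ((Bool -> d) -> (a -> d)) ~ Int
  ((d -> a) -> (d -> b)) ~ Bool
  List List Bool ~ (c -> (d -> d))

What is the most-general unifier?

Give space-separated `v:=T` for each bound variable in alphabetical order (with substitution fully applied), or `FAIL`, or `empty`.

Answer: FAIL

Derivation:
step 1: unify ((Bool -> d) -> (a -> d)) ~ Int  [subst: {-} | 2 pending]
  clash: ((Bool -> d) -> (a -> d)) vs Int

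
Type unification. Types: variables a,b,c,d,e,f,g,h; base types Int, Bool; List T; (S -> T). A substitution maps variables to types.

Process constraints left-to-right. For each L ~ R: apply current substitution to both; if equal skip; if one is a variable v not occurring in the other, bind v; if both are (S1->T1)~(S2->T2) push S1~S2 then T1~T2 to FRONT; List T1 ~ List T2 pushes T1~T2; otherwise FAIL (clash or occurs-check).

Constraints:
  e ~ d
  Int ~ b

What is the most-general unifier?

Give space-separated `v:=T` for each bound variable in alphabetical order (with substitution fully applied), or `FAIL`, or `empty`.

Answer: b:=Int e:=d

Derivation:
step 1: unify e ~ d  [subst: {-} | 1 pending]
  bind e := d
step 2: unify Int ~ b  [subst: {e:=d} | 0 pending]
  bind b := Int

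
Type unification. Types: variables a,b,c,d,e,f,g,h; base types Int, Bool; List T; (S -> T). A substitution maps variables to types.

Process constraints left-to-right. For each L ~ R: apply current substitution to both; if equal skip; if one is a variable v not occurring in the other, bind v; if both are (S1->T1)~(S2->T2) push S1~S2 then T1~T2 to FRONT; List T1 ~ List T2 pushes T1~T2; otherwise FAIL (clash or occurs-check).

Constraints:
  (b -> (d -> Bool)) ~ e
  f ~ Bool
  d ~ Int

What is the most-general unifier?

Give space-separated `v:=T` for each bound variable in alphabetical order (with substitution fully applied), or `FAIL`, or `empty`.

step 1: unify (b -> (d -> Bool)) ~ e  [subst: {-} | 2 pending]
  bind e := (b -> (d -> Bool))
step 2: unify f ~ Bool  [subst: {e:=(b -> (d -> Bool))} | 1 pending]
  bind f := Bool
step 3: unify d ~ Int  [subst: {e:=(b -> (d -> Bool)), f:=Bool} | 0 pending]
  bind d := Int

Answer: d:=Int e:=(b -> (Int -> Bool)) f:=Bool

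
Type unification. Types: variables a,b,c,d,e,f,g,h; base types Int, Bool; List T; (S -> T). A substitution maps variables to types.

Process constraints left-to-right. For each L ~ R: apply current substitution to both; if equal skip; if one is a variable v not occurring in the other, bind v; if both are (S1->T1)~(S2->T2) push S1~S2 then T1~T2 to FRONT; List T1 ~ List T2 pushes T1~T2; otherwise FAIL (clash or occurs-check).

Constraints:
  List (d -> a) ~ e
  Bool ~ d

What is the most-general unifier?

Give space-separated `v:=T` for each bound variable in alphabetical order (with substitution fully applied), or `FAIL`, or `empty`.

Answer: d:=Bool e:=List (Bool -> a)

Derivation:
step 1: unify List (d -> a) ~ e  [subst: {-} | 1 pending]
  bind e := List (d -> a)
step 2: unify Bool ~ d  [subst: {e:=List (d -> a)} | 0 pending]
  bind d := Bool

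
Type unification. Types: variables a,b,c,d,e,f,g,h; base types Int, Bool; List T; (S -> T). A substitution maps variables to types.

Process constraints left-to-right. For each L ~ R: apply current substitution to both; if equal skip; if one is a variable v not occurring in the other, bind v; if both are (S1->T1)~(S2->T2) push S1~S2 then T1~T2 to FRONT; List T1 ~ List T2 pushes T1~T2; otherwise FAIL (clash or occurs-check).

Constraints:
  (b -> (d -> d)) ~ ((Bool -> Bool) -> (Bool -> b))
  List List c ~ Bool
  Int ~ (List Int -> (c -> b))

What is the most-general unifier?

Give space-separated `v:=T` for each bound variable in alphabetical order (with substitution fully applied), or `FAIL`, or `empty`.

step 1: unify (b -> (d -> d)) ~ ((Bool -> Bool) -> (Bool -> b))  [subst: {-} | 2 pending]
  -> decompose arrow: push b~(Bool -> Bool), (d -> d)~(Bool -> b)
step 2: unify b ~ (Bool -> Bool)  [subst: {-} | 3 pending]
  bind b := (Bool -> Bool)
step 3: unify (d -> d) ~ (Bool -> (Bool -> Bool))  [subst: {b:=(Bool -> Bool)} | 2 pending]
  -> decompose arrow: push d~Bool, d~(Bool -> Bool)
step 4: unify d ~ Bool  [subst: {b:=(Bool -> Bool)} | 3 pending]
  bind d := Bool
step 5: unify Bool ~ (Bool -> Bool)  [subst: {b:=(Bool -> Bool), d:=Bool} | 2 pending]
  clash: Bool vs (Bool -> Bool)

Answer: FAIL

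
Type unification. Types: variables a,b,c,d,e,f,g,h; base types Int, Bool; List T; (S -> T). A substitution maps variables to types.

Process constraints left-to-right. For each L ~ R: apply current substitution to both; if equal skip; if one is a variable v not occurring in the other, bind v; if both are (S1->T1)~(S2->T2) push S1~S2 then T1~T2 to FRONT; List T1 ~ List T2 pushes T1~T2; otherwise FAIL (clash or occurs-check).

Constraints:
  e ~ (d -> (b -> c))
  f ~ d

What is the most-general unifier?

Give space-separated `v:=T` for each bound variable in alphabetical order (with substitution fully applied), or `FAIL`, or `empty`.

Answer: e:=(d -> (b -> c)) f:=d

Derivation:
step 1: unify e ~ (d -> (b -> c))  [subst: {-} | 1 pending]
  bind e := (d -> (b -> c))
step 2: unify f ~ d  [subst: {e:=(d -> (b -> c))} | 0 pending]
  bind f := d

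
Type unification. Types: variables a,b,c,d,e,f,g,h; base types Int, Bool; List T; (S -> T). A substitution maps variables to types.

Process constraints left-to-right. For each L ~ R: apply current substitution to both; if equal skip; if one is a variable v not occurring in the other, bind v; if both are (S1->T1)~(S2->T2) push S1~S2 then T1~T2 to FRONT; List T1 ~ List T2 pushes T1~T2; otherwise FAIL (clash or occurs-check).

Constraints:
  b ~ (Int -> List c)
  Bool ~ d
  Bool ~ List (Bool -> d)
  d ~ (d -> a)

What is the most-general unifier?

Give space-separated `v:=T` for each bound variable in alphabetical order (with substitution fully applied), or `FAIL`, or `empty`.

step 1: unify b ~ (Int -> List c)  [subst: {-} | 3 pending]
  bind b := (Int -> List c)
step 2: unify Bool ~ d  [subst: {b:=(Int -> List c)} | 2 pending]
  bind d := Bool
step 3: unify Bool ~ List (Bool -> Bool)  [subst: {b:=(Int -> List c), d:=Bool} | 1 pending]
  clash: Bool vs List (Bool -> Bool)

Answer: FAIL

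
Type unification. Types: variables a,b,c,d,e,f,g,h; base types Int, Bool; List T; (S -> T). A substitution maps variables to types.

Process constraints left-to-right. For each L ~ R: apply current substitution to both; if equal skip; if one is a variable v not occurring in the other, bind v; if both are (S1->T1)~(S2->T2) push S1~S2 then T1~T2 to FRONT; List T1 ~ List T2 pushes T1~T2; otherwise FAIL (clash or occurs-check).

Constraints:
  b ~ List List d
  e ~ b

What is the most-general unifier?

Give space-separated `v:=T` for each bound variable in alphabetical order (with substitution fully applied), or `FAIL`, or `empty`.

step 1: unify b ~ List List d  [subst: {-} | 1 pending]
  bind b := List List d
step 2: unify e ~ List List d  [subst: {b:=List List d} | 0 pending]
  bind e := List List d

Answer: b:=List List d e:=List List d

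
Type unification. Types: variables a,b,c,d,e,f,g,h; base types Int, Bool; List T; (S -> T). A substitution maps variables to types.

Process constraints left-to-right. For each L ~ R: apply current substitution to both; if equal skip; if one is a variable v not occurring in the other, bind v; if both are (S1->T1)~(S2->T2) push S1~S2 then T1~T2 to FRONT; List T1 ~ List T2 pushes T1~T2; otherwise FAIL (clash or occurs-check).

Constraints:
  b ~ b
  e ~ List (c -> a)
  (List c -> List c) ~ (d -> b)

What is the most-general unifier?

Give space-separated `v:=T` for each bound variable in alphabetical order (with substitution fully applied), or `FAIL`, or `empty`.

step 1: unify b ~ b  [subst: {-} | 2 pending]
  -> identical, skip
step 2: unify e ~ List (c -> a)  [subst: {-} | 1 pending]
  bind e := List (c -> a)
step 3: unify (List c -> List c) ~ (d -> b)  [subst: {e:=List (c -> a)} | 0 pending]
  -> decompose arrow: push List c~d, List c~b
step 4: unify List c ~ d  [subst: {e:=List (c -> a)} | 1 pending]
  bind d := List c
step 5: unify List c ~ b  [subst: {e:=List (c -> a), d:=List c} | 0 pending]
  bind b := List c

Answer: b:=List c d:=List c e:=List (c -> a)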